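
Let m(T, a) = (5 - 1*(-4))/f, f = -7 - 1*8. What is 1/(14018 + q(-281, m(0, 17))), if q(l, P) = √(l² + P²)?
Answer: 175225/2455317033 - 5*√1974034/4910634066 ≈ 6.9935e-5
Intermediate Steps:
f = -15 (f = -7 - 8 = -15)
m(T, a) = -⅗ (m(T, a) = (5 - 1*(-4))/(-15) = (5 + 4)*(-1/15) = 9*(-1/15) = -⅗)
q(l, P) = √(P² + l²)
1/(14018 + q(-281, m(0, 17))) = 1/(14018 + √((-⅗)² + (-281)²)) = 1/(14018 + √(9/25 + 78961)) = 1/(14018 + √(1974034/25)) = 1/(14018 + √1974034/5)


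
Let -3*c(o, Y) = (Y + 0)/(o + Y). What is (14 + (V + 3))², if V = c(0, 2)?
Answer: 2500/9 ≈ 277.78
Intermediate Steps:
c(o, Y) = -Y/(3*(Y + o)) (c(o, Y) = -(Y + 0)/(3*(o + Y)) = -Y/(3*(Y + o)))
V = -⅓ (V = -1*2/(3*2 + 3*0) = -1*2/(6 + 0) = -1*2/6 = -1*2*⅙ = -⅓ ≈ -0.33333)
(14 + (V + 3))² = (14 + (-⅓ + 3))² = (14 + 8/3)² = (50/3)² = 2500/9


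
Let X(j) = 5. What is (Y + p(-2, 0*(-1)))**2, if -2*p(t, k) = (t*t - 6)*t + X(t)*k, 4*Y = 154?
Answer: 5329/4 ≈ 1332.3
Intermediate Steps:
Y = 77/2 (Y = (1/4)*154 = 77/2 ≈ 38.500)
p(t, k) = -5*k/2 - t*(-6 + t**2)/2 (p(t, k) = -((t*t - 6)*t + 5*k)/2 = -((t**2 - 6)*t + 5*k)/2 = -((-6 + t**2)*t + 5*k)/2 = -(t*(-6 + t**2) + 5*k)/2 = -(5*k + t*(-6 + t**2))/2 = -5*k/2 - t*(-6 + t**2)/2)
(Y + p(-2, 0*(-1)))**2 = (77/2 + (3*(-2) - 0*(-1) - 1/2*(-2)**3))**2 = (77/2 + (-6 - 5/2*0 - 1/2*(-8)))**2 = (77/2 + (-6 + 0 + 4))**2 = (77/2 - 2)**2 = (73/2)**2 = 5329/4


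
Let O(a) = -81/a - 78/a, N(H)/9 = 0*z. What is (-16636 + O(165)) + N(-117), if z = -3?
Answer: -915033/55 ≈ -16637.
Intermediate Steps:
N(H) = 0 (N(H) = 9*(0*(-3)) = 9*0 = 0)
O(a) = -159/a
(-16636 + O(165)) + N(-117) = (-16636 - 159/165) + 0 = (-16636 - 159*1/165) + 0 = (-16636 - 53/55) + 0 = -915033/55 + 0 = -915033/55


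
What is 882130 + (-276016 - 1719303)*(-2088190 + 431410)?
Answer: 3305805494950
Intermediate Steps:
882130 + (-276016 - 1719303)*(-2088190 + 431410) = 882130 - 1995319*(-1656780) = 882130 + 3305804612820 = 3305805494950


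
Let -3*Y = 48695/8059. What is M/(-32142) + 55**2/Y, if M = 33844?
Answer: -235236686393/156515469 ≈ -1503.0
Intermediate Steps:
Y = -48695/24177 (Y = -48695/(3*8059) = -1/3*48695/8059 = -48695/24177 ≈ -2.0141)
M/(-32142) + 55**2/Y = 33844/(-32142) + 55**2/(-48695/24177) = 33844*(-1/32142) + 3025*(-24177/48695) = -16922/16071 - 14627085/9739 = -235236686393/156515469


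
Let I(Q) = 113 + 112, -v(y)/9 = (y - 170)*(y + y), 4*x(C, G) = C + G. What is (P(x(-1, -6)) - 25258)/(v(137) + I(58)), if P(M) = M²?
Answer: -134693/435216 ≈ -0.30949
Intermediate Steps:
x(C, G) = C/4 + G/4 (x(C, G) = (C + G)/4 = C/4 + G/4)
v(y) = -18*y*(-170 + y) (v(y) = -9*(y - 170)*(y + y) = -9*(-170 + y)*2*y = -18*y*(-170 + y))
I(Q) = 225
(P(x(-1, -6)) - 25258)/(v(137) + I(58)) = (((¼)*(-1) + (¼)*(-6))² - 25258)/(18*137*(170 - 1*137) + 225) = ((-¼ - 3/2)² - 25258)/(18*137*(170 - 137) + 225) = ((-7/4)² - 25258)/(18*137*33 + 225) = (49/16 - 25258)/(81378 + 225) = -404079/16/81603 = -404079/16*1/81603 = -134693/435216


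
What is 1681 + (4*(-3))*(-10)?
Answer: 1801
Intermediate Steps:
1681 + (4*(-3))*(-10) = 1681 - 12*(-10) = 1681 + 120 = 1801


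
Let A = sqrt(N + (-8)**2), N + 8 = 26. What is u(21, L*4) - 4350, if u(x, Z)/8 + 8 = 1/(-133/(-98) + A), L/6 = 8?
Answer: -69350482/15711 + 1568*sqrt(82)/15711 ≈ -4413.2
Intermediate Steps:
N = 18 (N = -8 + 26 = 18)
L = 48 (L = 6*8 = 48)
A = sqrt(82) (A = sqrt(18 + (-8)**2) = sqrt(18 + 64) = sqrt(82) ≈ 9.0554)
u(x, Z) = -64 + 8/(19/14 + sqrt(82)) (u(x, Z) = -64 + 8/(-133/(-98) + sqrt(82)) = -64 + 8/(-133*(-1/98) + sqrt(82)) = -64 + 8/(19/14 + sqrt(82)))
u(21, L*4) - 4350 = (-1007632/15711 + 1568*sqrt(82)/15711) - 4350 = -69350482/15711 + 1568*sqrt(82)/15711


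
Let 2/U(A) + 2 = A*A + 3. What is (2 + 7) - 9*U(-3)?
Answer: 36/5 ≈ 7.2000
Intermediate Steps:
U(A) = 2/(1 + A²) (U(A) = 2/(-2 + (A*A + 3)) = 2/(-2 + (A² + 3)) = 2/(-2 + (3 + A²)) = 2/(1 + A²))
(2 + 7) - 9*U(-3) = (2 + 7) - 18/(1 + (-3)²) = 9 - 18/(1 + 9) = 9 - 18/10 = 9 - 9*⅕ = 9 - 9/5 = 36/5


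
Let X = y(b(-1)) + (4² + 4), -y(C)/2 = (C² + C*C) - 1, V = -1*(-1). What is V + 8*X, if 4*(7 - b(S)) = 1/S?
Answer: -1505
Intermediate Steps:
b(S) = 7 - 1/(4*S)
V = 1
y(C) = 2 - 4*C² (y(C) = -2*((C² + C*C) - 1) = -2*((C² + C²) - 1) = -2*(2*C² - 1) = -2*(-1 + 2*C²) = 2 - 4*C²)
X = -753/4 (X = (2 - 4*(7 - ¼/(-1))²) + (4² + 4) = (2 - 4*(7 - ¼*(-1))²) + (16 + 4) = (2 - 4*(7 + ¼)²) + 20 = (2 - 4*(29/4)²) + 20 = (2 - 4*841/16) + 20 = (2 - 841/4) + 20 = -833/4 + 20 = -753/4 ≈ -188.25)
V + 8*X = 1 + 8*(-753/4) = 1 - 1506 = -1505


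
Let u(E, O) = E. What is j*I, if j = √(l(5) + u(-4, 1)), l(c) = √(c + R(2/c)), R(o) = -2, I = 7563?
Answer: 7563*√(-4 + √3) ≈ 11390.0*I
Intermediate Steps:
l(c) = √(-2 + c) (l(c) = √(c - 2) = √(-2 + c))
j = √(-4 + √3) (j = √(√(-2 + 5) - 4) = √(√3 - 4) = √(-4 + √3) ≈ 1.506*I)
j*I = √(-4 + √3)*7563 = 7563*√(-4 + √3)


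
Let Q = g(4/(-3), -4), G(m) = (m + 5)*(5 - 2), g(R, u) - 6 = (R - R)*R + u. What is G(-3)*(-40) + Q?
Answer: -238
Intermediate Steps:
g(R, u) = 6 + u (g(R, u) = 6 + ((R - R)*R + u) = 6 + (0*R + u) = 6 + (0 + u) = 6 + u)
G(m) = 15 + 3*m (G(m) = (5 + m)*3 = 15 + 3*m)
Q = 2 (Q = 6 - 4 = 2)
G(-3)*(-40) + Q = (15 + 3*(-3))*(-40) + 2 = (15 - 9)*(-40) + 2 = 6*(-40) + 2 = -240 + 2 = -238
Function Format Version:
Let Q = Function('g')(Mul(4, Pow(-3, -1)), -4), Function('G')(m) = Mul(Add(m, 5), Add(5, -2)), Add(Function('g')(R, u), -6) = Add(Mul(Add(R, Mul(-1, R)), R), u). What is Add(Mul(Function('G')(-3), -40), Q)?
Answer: -238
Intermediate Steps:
Function('g')(R, u) = Add(6, u) (Function('g')(R, u) = Add(6, Add(Mul(Add(R, Mul(-1, R)), R), u)) = Add(6, Add(Mul(0, R), u)) = Add(6, Add(0, u)) = Add(6, u))
Function('G')(m) = Add(15, Mul(3, m)) (Function('G')(m) = Mul(Add(5, m), 3) = Add(15, Mul(3, m)))
Q = 2 (Q = Add(6, -4) = 2)
Add(Mul(Function('G')(-3), -40), Q) = Add(Mul(Add(15, Mul(3, -3)), -40), 2) = Add(Mul(Add(15, -9), -40), 2) = Add(Mul(6, -40), 2) = Add(-240, 2) = -238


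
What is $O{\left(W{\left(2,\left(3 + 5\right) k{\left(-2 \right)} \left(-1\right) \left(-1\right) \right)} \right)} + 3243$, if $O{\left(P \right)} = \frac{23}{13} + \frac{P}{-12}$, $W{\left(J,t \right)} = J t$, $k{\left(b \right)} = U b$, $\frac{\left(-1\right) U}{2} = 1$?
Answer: $\frac{126338}{39} \approx 3239.4$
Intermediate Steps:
$U = -2$ ($U = \left(-2\right) 1 = -2$)
$k{\left(b \right)} = - 2 b$
$O{\left(P \right)} = \frac{23}{13} - \frac{P}{12}$ ($O{\left(P \right)} = 23 \cdot \frac{1}{13} + P \left(- \frac{1}{12}\right) = \frac{23}{13} - \frac{P}{12}$)
$O{\left(W{\left(2,\left(3 + 5\right) k{\left(-2 \right)} \left(-1\right) \left(-1\right) \right)} \right)} + 3243 = \left(\frac{23}{13} - \frac{2 \left(3 + 5\right) \left(\left(-2\right) \left(-2\right)\right) \left(-1\right) \left(-1\right)}{12}\right) + 3243 = \left(\frac{23}{13} - \frac{2 \cdot 8 \cdot 4 \left(-1\right) \left(-1\right)}{12}\right) + 3243 = \left(\frac{23}{13} - \frac{2 \cdot 32 \left(-1\right) \left(-1\right)}{12}\right) + 3243 = \left(\frac{23}{13} - \frac{2 \left(\left(-32\right) \left(-1\right)\right)}{12}\right) + 3243 = \left(\frac{23}{13} - \frac{2 \cdot 32}{12}\right) + 3243 = \left(\frac{23}{13} - \frac{16}{3}\right) + 3243 = - \frac{139}{39} + 3243 = \frac{126338}{39}$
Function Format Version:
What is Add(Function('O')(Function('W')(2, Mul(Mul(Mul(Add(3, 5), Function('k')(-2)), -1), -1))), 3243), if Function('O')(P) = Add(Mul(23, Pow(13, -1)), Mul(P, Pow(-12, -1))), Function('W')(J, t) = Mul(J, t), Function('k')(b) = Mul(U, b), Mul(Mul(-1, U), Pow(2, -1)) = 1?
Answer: Rational(126338, 39) ≈ 3239.4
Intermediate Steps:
U = -2 (U = Mul(-2, 1) = -2)
Function('k')(b) = Mul(-2, b)
Function('O')(P) = Add(Rational(23, 13), Mul(Rational(-1, 12), P)) (Function('O')(P) = Add(Mul(23, Rational(1, 13)), Mul(P, Rational(-1, 12))) = Add(Rational(23, 13), Mul(Rational(-1, 12), P)))
Add(Function('O')(Function('W')(2, Mul(Mul(Mul(Add(3, 5), Function('k')(-2)), -1), -1))), 3243) = Add(Add(Rational(23, 13), Mul(Rational(-1, 12), Mul(2, Mul(Mul(Mul(Add(3, 5), Mul(-2, -2)), -1), -1)))), 3243) = Add(Add(Rational(23, 13), Mul(Rational(-1, 12), Mul(2, Mul(Mul(Mul(8, 4), -1), -1)))), 3243) = Add(Add(Rational(23, 13), Mul(Rational(-1, 12), Mul(2, Mul(Mul(32, -1), -1)))), 3243) = Add(Add(Rational(23, 13), Mul(Rational(-1, 12), Mul(2, Mul(-32, -1)))), 3243) = Add(Add(Rational(23, 13), Mul(Rational(-1, 12), Mul(2, 32))), 3243) = Add(Add(Rational(23, 13), Mul(Rational(-1, 12), 64)), 3243) = Add(Add(Rational(23, 13), Rational(-16, 3)), 3243) = Add(Rational(-139, 39), 3243) = Rational(126338, 39)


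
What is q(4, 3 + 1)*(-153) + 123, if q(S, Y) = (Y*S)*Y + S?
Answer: -10281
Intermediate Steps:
q(S, Y) = S + S*Y**2 (q(S, Y) = (S*Y)*Y + S = S*Y**2 + S = S + S*Y**2)
q(4, 3 + 1)*(-153) + 123 = (4*(1 + (3 + 1)**2))*(-153) + 123 = (4*(1 + 4**2))*(-153) + 123 = (4*(1 + 16))*(-153) + 123 = (4*17)*(-153) + 123 = 68*(-153) + 123 = -10404 + 123 = -10281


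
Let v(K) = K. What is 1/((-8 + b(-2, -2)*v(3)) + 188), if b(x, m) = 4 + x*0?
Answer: 1/192 ≈ 0.0052083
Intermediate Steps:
b(x, m) = 4 (b(x, m) = 4 + 0 = 4)
1/((-8 + b(-2, -2)*v(3)) + 188) = 1/((-8 + 4*3) + 188) = 1/((-8 + 12) + 188) = 1/(4 + 188) = 1/192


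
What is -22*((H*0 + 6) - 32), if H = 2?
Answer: 572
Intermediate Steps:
-22*((H*0 + 6) - 32) = -22*((2*0 + 6) - 32) = -22*((0 + 6) - 32) = -22*(6 - 32) = -22*(-26) = 572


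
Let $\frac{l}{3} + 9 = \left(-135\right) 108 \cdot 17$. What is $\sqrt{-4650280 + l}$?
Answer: $i \sqrt{5393887} \approx 2322.5 i$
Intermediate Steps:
$l = -743607$ ($l = -27 + 3 \left(-135\right) 108 \cdot 17 = -27 + 3 \left(\left(-14580\right) 17\right) = -27 + 3 \left(-247860\right) = -27 - 743580 = -743607$)
$\sqrt{-4650280 + l} = \sqrt{-4650280 - 743607} = \sqrt{-5393887} = i \sqrt{5393887}$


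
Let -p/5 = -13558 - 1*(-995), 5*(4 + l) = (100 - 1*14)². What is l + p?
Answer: 321451/5 ≈ 64290.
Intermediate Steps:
l = 7376/5 (l = -4 + (100 - 1*14)²/5 = -4 + (100 - 14)²/5 = -4 + (⅕)*86² = -4 + (⅕)*7396 = -4 + 7396/5 = 7376/5 ≈ 1475.2)
p = 62815 (p = -5*(-13558 - 1*(-995)) = -5*(-13558 + 995) = -5*(-12563) = 62815)
l + p = 7376/5 + 62815 = 321451/5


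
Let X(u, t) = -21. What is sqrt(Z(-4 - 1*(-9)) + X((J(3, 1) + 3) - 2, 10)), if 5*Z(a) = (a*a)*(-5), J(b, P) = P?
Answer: I*sqrt(46) ≈ 6.7823*I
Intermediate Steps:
Z(a) = -a**2 (Z(a) = ((a*a)*(-5))/5 = (a**2*(-5))/5 = (-5*a**2)/5 = -a**2)
sqrt(Z(-4 - 1*(-9)) + X((J(3, 1) + 3) - 2, 10)) = sqrt(-(-4 - 1*(-9))**2 - 21) = sqrt(-(-4 + 9)**2 - 21) = sqrt(-1*5**2 - 21) = sqrt(-1*25 - 21) = sqrt(-25 - 21) = sqrt(-46) = I*sqrt(46)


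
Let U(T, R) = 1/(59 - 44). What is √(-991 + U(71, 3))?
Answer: 4*I*√13935/15 ≈ 31.479*I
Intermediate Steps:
U(T, R) = 1/15
√(-991 + U(71, 3)) = √(-991 + 1/15) = √(-14864/15) = 4*I*√13935/15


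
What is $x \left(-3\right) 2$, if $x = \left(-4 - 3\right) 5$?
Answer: $210$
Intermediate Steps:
$x = -35$ ($x = \left(-7\right) 5 = -35$)
$x \left(-3\right) 2 = \left(-35\right) \left(-3\right) 2 = 105 \cdot 2 = 210$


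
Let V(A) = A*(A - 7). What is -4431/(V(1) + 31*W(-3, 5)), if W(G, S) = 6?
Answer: -1477/60 ≈ -24.617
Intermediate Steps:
V(A) = A*(-7 + A)
-4431/(V(1) + 31*W(-3, 5)) = -4431/(1*(-7 + 1) + 31*6) = -4431/(1*(-6) + 186) = -4431/(-6 + 186) = -4431/180 = -4431*1/180 = -1477/60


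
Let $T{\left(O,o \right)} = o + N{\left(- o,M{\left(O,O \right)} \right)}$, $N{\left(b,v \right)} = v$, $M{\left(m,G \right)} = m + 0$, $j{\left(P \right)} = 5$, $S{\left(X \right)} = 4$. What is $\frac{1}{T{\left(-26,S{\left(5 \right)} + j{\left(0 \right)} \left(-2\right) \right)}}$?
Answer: $- \frac{1}{32} \approx -0.03125$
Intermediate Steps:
$M{\left(m,G \right)} = m$
$T{\left(O,o \right)} = O + o$ ($T{\left(O,o \right)} = o + O = O + o$)
$\frac{1}{T{\left(-26,S{\left(5 \right)} + j{\left(0 \right)} \left(-2\right) \right)}} = \frac{1}{-26 + \left(4 + 5 \left(-2\right)\right)} = \frac{1}{-26 + \left(4 - 10\right)} = \frac{1}{-26 - 6} = \frac{1}{-32} = - \frac{1}{32}$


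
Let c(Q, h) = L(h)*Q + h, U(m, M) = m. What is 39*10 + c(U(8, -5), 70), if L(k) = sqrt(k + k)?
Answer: 460 + 16*sqrt(35) ≈ 554.66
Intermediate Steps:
L(k) = sqrt(2)*sqrt(k) (L(k) = sqrt(2*k) = sqrt(2)*sqrt(k))
c(Q, h) = h + Q*sqrt(2)*sqrt(h) (c(Q, h) = (sqrt(2)*sqrt(h))*Q + h = Q*sqrt(2)*sqrt(h) + h = h + Q*sqrt(2)*sqrt(h))
39*10 + c(U(8, -5), 70) = 39*10 + (70 + 8*sqrt(2)*sqrt(70)) = 390 + (70 + 16*sqrt(35)) = 460 + 16*sqrt(35)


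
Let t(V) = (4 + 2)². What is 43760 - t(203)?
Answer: 43724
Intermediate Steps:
t(V) = 36 (t(V) = 6² = 36)
43760 - t(203) = 43760 - 1*36 = 43760 - 36 = 43724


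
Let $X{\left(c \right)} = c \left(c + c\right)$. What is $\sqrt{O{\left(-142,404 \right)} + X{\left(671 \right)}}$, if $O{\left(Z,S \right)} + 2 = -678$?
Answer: $3 \sqrt{99978} \approx 948.58$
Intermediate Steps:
$X{\left(c \right)} = 2 c^{2}$ ($X{\left(c \right)} = c 2 c = 2 c^{2}$)
$O{\left(Z,S \right)} = -680$ ($O{\left(Z,S \right)} = -2 - 678 = -680$)
$\sqrt{O{\left(-142,404 \right)} + X{\left(671 \right)}} = \sqrt{-680 + 2 \cdot 671^{2}} = \sqrt{-680 + 2 \cdot 450241} = \sqrt{-680 + 900482} = \sqrt{899802} = 3 \sqrt{99978}$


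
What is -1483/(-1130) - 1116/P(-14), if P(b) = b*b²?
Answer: 333152/193795 ≈ 1.7191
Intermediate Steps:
P(b) = b³
-1483/(-1130) - 1116/P(-14) = -1483/(-1130) - 1116/((-14)³) = -1483*(-1/1130) - 1116/(-2744) = 1483/1130 - 1116*(-1/2744) = 1483/1130 + 279/686 = 333152/193795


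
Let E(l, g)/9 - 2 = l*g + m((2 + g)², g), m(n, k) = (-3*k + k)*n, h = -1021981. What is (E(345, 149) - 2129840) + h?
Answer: -63841440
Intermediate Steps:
m(n, k) = -2*k*n (m(n, k) = (-2*k)*n = -2*k*n)
E(l, g) = 18 - 18*g*(2 + g)² + 9*g*l (E(l, g) = 18 + 9*(l*g - 2*g*(2 + g)²) = 18 + 9*(g*l - 2*g*(2 + g)²) = 18 + (-18*g*(2 + g)² + 9*g*l) = 18 - 18*g*(2 + g)² + 9*g*l)
(E(345, 149) - 2129840) + h = ((18 - 18*149*(2 + 149)² + 9*149*345) - 2129840) - 1021981 = ((18 - 18*149*151² + 462645) - 2129840) - 1021981 = ((18 - 18*149*22801 + 462645) - 2129840) - 1021981 = ((18 - 61152282 + 462645) - 2129840) - 1021981 = (-60689619 - 2129840) - 1021981 = -62819459 - 1021981 = -63841440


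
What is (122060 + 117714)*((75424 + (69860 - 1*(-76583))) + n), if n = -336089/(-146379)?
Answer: 7787141560395868/146379 ≈ 5.3198e+10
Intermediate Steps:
n = 336089/146379 (n = -336089*(-1/146379) = 336089/146379 ≈ 2.2960)
(122060 + 117714)*((75424 + (69860 - 1*(-76583))) + n) = (122060 + 117714)*((75424 + (69860 - 1*(-76583))) + 336089/146379) = 239774*((75424 + (69860 + 76583)) + 336089/146379) = 239774*((75424 + 146443) + 336089/146379) = 239774*(221867 + 336089/146379) = 239774*(32477005682/146379) = 7787141560395868/146379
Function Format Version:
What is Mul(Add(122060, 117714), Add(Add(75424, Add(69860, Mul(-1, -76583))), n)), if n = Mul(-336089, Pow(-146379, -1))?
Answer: Rational(7787141560395868, 146379) ≈ 5.3198e+10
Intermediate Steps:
n = Rational(336089, 146379) (n = Mul(-336089, Rational(-1, 146379)) = Rational(336089, 146379) ≈ 2.2960)
Mul(Add(122060, 117714), Add(Add(75424, Add(69860, Mul(-1, -76583))), n)) = Mul(Add(122060, 117714), Add(Add(75424, Add(69860, Mul(-1, -76583))), Rational(336089, 146379))) = Mul(239774, Add(Add(75424, Add(69860, 76583)), Rational(336089, 146379))) = Mul(239774, Add(Add(75424, 146443), Rational(336089, 146379))) = Mul(239774, Add(221867, Rational(336089, 146379))) = Mul(239774, Rational(32477005682, 146379)) = Rational(7787141560395868, 146379)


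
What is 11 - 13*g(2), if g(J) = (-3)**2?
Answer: -106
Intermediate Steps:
g(J) = 9
11 - 13*g(2) = 11 - 13*9 = 11 - 117 = -106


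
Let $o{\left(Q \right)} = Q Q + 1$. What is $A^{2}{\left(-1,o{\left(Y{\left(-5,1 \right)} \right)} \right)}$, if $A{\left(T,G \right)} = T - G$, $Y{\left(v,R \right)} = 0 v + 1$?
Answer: $9$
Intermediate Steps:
$Y{\left(v,R \right)} = 1$ ($Y{\left(v,R \right)} = 0 + 1 = 1$)
$o{\left(Q \right)} = 1 + Q^{2}$ ($o{\left(Q \right)} = Q^{2} + 1 = 1 + Q^{2}$)
$A^{2}{\left(-1,o{\left(Y{\left(-5,1 \right)} \right)} \right)} = \left(-1 - \left(1 + 1^{2}\right)\right)^{2} = \left(-1 - \left(1 + 1\right)\right)^{2} = \left(-1 - 2\right)^{2} = \left(-3\right)^{2} = 9$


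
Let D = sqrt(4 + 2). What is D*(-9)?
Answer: -9*sqrt(6) ≈ -22.045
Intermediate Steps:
D = sqrt(6) ≈ 2.4495
D*(-9) = sqrt(6)*(-9) = -9*sqrt(6)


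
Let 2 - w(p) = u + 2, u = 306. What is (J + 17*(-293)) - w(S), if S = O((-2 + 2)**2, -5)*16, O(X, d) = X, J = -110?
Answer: -4785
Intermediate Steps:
S = 0 (S = (-2 + 2)**2*16 = 0**2*16 = 0*16 = 0)
w(p) = -306 (w(p) = 2 - (306 + 2) = 2 - 1*308 = 2 - 308 = -306)
(J + 17*(-293)) - w(S) = (-110 + 17*(-293)) - 1*(-306) = (-110 - 4981) + 306 = -5091 + 306 = -4785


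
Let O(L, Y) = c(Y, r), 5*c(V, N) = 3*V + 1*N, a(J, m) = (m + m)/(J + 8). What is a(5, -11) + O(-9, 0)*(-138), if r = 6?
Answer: -10874/65 ≈ -167.29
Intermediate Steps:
a(J, m) = 2*m/(8 + J) (a(J, m) = (2*m)/(8 + J) = 2*m/(8 + J))
c(V, N) = N/5 + 3*V/5 (c(V, N) = (3*V + 1*N)/5 = (3*V + N)/5 = (N + 3*V)/5 = N/5 + 3*V/5)
O(L, Y) = 6/5 + 3*Y/5 (O(L, Y) = (⅕)*6 + 3*Y/5 = 6/5 + 3*Y/5)
a(5, -11) + O(-9, 0)*(-138) = 2*(-11)/(8 + 5) + (6/5 + (⅗)*0)*(-138) = 2*(-11)/13 + (6/5 + 0)*(-138) = 2*(-11)*(1/13) + (6/5)*(-138) = -22/13 - 828/5 = -10874/65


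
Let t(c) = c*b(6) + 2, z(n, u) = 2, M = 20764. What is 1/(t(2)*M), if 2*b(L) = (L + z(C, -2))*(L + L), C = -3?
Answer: 1/2034872 ≈ 4.9143e-7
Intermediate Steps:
b(L) = L*(2 + L) (b(L) = ((L + 2)*(L + L))/2 = ((2 + L)*(2*L))/2 = (2*L*(2 + L))/2 = L*(2 + L))
t(c) = 2 + 48*c (t(c) = c*(6*(2 + 6)) + 2 = c*(6*8) + 2 = c*48 + 2 = 48*c + 2 = 2 + 48*c)
1/(t(2)*M) = 1/((2 + 48*2)*20764) = 1/((2 + 96)*20764) = 1/(98*20764) = 1/2034872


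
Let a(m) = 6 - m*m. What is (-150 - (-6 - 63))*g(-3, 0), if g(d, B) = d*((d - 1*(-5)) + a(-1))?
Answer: 1701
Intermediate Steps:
a(m) = 6 - m**2
g(d, B) = d*(10 + d) (g(d, B) = d*((d - 1*(-5)) + (6 - 1*(-1)**2)) = d*((d + 5) + (6 - 1*1)) = d*((5 + d) + (6 - 1)) = d*((5 + d) + 5) = d*(10 + d))
(-150 - (-6 - 63))*g(-3, 0) = (-150 - (-6 - 63))*(-3*(10 - 3)) = (-150 - 1*(-69))*(-3*7) = (-150 + 69)*(-21) = -81*(-21) = 1701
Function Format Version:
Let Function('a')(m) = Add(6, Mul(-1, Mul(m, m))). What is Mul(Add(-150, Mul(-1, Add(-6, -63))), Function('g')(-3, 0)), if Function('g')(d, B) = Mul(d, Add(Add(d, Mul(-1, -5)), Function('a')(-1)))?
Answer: 1701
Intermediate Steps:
Function('a')(m) = Add(6, Mul(-1, Pow(m, 2)))
Function('g')(d, B) = Mul(d, Add(10, d)) (Function('g')(d, B) = Mul(d, Add(Add(d, Mul(-1, -5)), Add(6, Mul(-1, Pow(-1, 2))))) = Mul(d, Add(Add(d, 5), Add(6, Mul(-1, 1)))) = Mul(d, Add(Add(5, d), Add(6, -1))) = Mul(d, Add(Add(5, d), 5)) = Mul(d, Add(10, d)))
Mul(Add(-150, Mul(-1, Add(-6, -63))), Function('g')(-3, 0)) = Mul(Add(-150, Mul(-1, Add(-6, -63))), Mul(-3, Add(10, -3))) = Mul(Add(-150, Mul(-1, -69)), Mul(-3, 7)) = Mul(Add(-150, 69), -21) = Mul(-81, -21) = 1701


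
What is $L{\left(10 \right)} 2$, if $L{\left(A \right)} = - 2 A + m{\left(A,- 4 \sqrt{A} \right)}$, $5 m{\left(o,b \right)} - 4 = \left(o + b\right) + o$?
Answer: $- \frac{152}{5} - \frac{8 \sqrt{10}}{5} \approx -35.46$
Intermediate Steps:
$m{\left(o,b \right)} = \frac{4}{5} + \frac{b}{5} + \frac{2 o}{5}$ ($m{\left(o,b \right)} = \frac{4}{5} + \frac{\left(o + b\right) + o}{5} = \frac{4}{5} + \frac{\left(b + o\right) + o}{5} = \frac{4}{5} + \frac{b + 2 o}{5} = \frac{4}{5} + \left(\frac{b}{5} + \frac{2 o}{5}\right) = \frac{4}{5} + \frac{b}{5} + \frac{2 o}{5}$)
$L{\left(A \right)} = \frac{4}{5} - \frac{8 A}{5} - \frac{4 \sqrt{A}}{5}$ ($L{\left(A \right)} = - 2 A + \left(\frac{4}{5} + \frac{\left(-4\right) \sqrt{A}}{5} + \frac{2 A}{5}\right) = - 2 A + \left(\frac{4}{5} - \frac{4 \sqrt{A}}{5} + \frac{2 A}{5}\right) = \frac{4}{5} - \frac{8 A}{5} - \frac{4 \sqrt{A}}{5}$)
$L{\left(10 \right)} 2 = \left(\frac{4}{5} - 16 - \frac{4 \sqrt{10}}{5}\right) 2 = \left(- \frac{76}{5} - \frac{4 \sqrt{10}}{5}\right) 2 = - \frac{152}{5} - \frac{8 \sqrt{10}}{5}$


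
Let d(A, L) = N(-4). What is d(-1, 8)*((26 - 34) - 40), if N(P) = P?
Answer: 192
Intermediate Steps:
d(A, L) = -4
d(-1, 8)*((26 - 34) - 40) = -4*((26 - 34) - 40) = -4*(-8 - 40) = -4*(-48) = 192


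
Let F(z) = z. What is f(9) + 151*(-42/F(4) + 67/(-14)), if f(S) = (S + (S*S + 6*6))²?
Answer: 94975/7 ≈ 13568.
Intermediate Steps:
f(S) = (36 + S + S²)² (f(S) = (S + (S² + 36))² = (S + (36 + S²))² = (36 + S + S²)²)
f(9) + 151*(-42/F(4) + 67/(-14)) = (36 + 9 + 9²)² + 151*(-42/4 + 67/(-14)) = (36 + 9 + 81)² + 151*(-42*¼ + 67*(-1/14)) = 126² + 151*(-21/2 - 67/14) = 15876 + 151*(-107/7) = 15876 - 16157/7 = 94975/7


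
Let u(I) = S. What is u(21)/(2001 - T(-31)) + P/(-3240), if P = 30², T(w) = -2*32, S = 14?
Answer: -1439/5310 ≈ -0.27100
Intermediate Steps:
u(I) = 14
T(w) = -64
P = 900
u(21)/(2001 - T(-31)) + P/(-3240) = 14/(2001 - 1*(-64)) + 900/(-3240) = 14/(2001 + 64) + 900*(-1/3240) = 14/2065 - 5/18 = 14*(1/2065) - 5/18 = 2/295 - 5/18 = -1439/5310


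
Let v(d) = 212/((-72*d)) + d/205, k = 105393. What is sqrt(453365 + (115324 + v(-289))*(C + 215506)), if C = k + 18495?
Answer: 4*sqrt(267394031602001095)/10455 ≈ 1.9784e+5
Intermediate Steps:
C = 123888 (C = 105393 + 18495 = 123888)
v(d) = -53/(18*d) + d/205 (v(d) = 212*(-1/(72*d)) + d*(1/205) = -53/(18*d) + d/205)
sqrt(453365 + (115324 + v(-289))*(C + 215506)) = sqrt(453365 + (115324 + (-53/18/(-289) + (1/205)*(-289)))*(123888 + 215506)) = sqrt(453365 + (115324 + (-53/18*(-1/289) - 289/205))*339394) = sqrt(453365 + (115324 + (53/5202 - 289/205))*339394) = sqrt(453365 + (115324 - 1492513/1066410)*339394) = sqrt(453365 + (122981174327/1066410)*339394) = sqrt(453365 + 20869536339768919/533205) = sqrt(20869778076253744/533205) = 4*sqrt(267394031602001095)/10455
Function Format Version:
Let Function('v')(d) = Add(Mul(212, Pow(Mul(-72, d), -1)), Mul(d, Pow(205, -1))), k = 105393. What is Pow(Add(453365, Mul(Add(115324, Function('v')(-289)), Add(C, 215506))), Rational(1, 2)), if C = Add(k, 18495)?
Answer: Mul(Rational(4, 10455), Pow(267394031602001095, Rational(1, 2))) ≈ 1.9784e+5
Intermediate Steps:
C = 123888 (C = Add(105393, 18495) = 123888)
Function('v')(d) = Add(Mul(Rational(-53, 18), Pow(d, -1)), Mul(Rational(1, 205), d)) (Function('v')(d) = Add(Mul(212, Mul(Rational(-1, 72), Pow(d, -1))), Mul(d, Rational(1, 205))) = Add(Mul(Rational(-53, 18), Pow(d, -1)), Mul(Rational(1, 205), d)))
Pow(Add(453365, Mul(Add(115324, Function('v')(-289)), Add(C, 215506))), Rational(1, 2)) = Pow(Add(453365, Mul(Add(115324, Add(Mul(Rational(-53, 18), Pow(-289, -1)), Mul(Rational(1, 205), -289))), Add(123888, 215506))), Rational(1, 2)) = Pow(Add(453365, Mul(Add(115324, Add(Mul(Rational(-53, 18), Rational(-1, 289)), Rational(-289, 205))), 339394)), Rational(1, 2)) = Pow(Add(453365, Mul(Add(115324, Add(Rational(53, 5202), Rational(-289, 205))), 339394)), Rational(1, 2)) = Pow(Add(453365, Mul(Add(115324, Rational(-1492513, 1066410)), 339394)), Rational(1, 2)) = Pow(Add(453365, Mul(Rational(122981174327, 1066410), 339394)), Rational(1, 2)) = Pow(Add(453365, Rational(20869536339768919, 533205)), Rational(1, 2)) = Pow(Rational(20869778076253744, 533205), Rational(1, 2)) = Mul(Rational(4, 10455), Pow(267394031602001095, Rational(1, 2)))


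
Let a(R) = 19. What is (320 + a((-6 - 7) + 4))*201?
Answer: 68139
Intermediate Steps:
(320 + a((-6 - 7) + 4))*201 = (320 + 19)*201 = 339*201 = 68139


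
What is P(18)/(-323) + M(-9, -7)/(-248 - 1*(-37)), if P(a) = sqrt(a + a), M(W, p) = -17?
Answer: 4225/68153 ≈ 0.061993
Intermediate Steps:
P(a) = sqrt(2)*sqrt(a) (P(a) = sqrt(2*a) = sqrt(2)*sqrt(a))
P(18)/(-323) + M(-9, -7)/(-248 - 1*(-37)) = (sqrt(2)*sqrt(18))/(-323) - 17/(-248 - 1*(-37)) = (sqrt(2)*(3*sqrt(2)))*(-1/323) - 17/(-248 + 37) = 6*(-1/323) - 17/(-211) = -6/323 - 17*(-1/211) = -6/323 + 17/211 = 4225/68153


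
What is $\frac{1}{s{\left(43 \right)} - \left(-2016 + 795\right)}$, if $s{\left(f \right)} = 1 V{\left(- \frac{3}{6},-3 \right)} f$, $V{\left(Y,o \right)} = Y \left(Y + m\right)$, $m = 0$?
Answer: $\frac{4}{4927} \approx 0.00081185$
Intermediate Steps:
$V{\left(Y,o \right)} = Y^{2}$ ($V{\left(Y,o \right)} = Y \left(Y + 0\right) = Y Y = Y^{2}$)
$s{\left(f \right)} = \frac{f}{4}$ ($s{\left(f \right)} = 1 \left(- \frac{3}{6}\right)^{2} f = 1 \left(\left(-3\right) \frac{1}{6}\right)^{2} f = 1 \left(- \frac{1}{2}\right)^{2} f = 1 \cdot \frac{1}{4} f = \frac{f}{4}$)
$\frac{1}{s{\left(43 \right)} - \left(-2016 + 795\right)} = \frac{1}{\frac{1}{4} \cdot 43 - \left(-2016 + 795\right)} = \frac{1}{\frac{43}{4} - -1221} = \frac{1}{\frac{43}{4} + 1221} = \frac{1}{\frac{4927}{4}} = \frac{4}{4927}$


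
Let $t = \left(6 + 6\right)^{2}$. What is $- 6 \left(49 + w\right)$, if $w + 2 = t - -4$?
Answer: $-1170$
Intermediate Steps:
$t = 144$ ($t = 12^{2} = 144$)
$w = 146$ ($w = -2 + \left(144 - -4\right) = -2 + \left(144 + 4\right) = -2 + 148 = 146$)
$- 6 \left(49 + w\right) = - 6 \left(49 + 146\right) = \left(-6\right) 195 = -1170$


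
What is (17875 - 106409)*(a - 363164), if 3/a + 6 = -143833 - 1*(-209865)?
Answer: 1061445912575687/33013 ≈ 3.2152e+10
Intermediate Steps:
a = 3/66026 (a = 3/(-6 + (-143833 - 1*(-209865))) = 3/(-6 + (-143833 + 209865)) = 3/(-6 + 66032) = 3/66026 ≈ 4.5437e-5)
(17875 - 106409)*(a - 363164) = (17875 - 106409)*(3/66026 - 363164) = -88534*(-23978266261/66026) = 1061445912575687/33013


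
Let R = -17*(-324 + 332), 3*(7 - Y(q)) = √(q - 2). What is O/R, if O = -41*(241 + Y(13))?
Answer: 1271/17 - 41*√11/408 ≈ 74.431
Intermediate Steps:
Y(q) = 7 - √(-2 + q)/3 (Y(q) = 7 - √(q - 2)/3 = 7 - √(-2 + q)/3)
R = -136 (R = -17*8 = -136)
O = -10168 + 41*√11/3 (O = -41*(241 + (7 - √(-2 + 13)/3)) = -41*(241 + (7 - √11/3)) = -41*(248 - √11/3) = -10168 + 41*√11/3 ≈ -10123.)
O/R = (-10168 + 41*√11/3)/(-136) = (-10168 + 41*√11/3)*(-1/136) = 1271/17 - 41*√11/408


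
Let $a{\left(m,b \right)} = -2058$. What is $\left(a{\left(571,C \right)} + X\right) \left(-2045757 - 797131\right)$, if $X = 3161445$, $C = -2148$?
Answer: $-8981783389656$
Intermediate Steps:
$\left(a{\left(571,C \right)} + X\right) \left(-2045757 - 797131\right) = \left(-2058 + 3161445\right) \left(-2045757 - 797131\right) = 3159387 \left(-2842888\right) = -8981783389656$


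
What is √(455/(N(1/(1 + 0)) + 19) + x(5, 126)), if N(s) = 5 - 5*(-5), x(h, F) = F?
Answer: √6629/7 ≈ 11.631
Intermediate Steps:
N(s) = 30 (N(s) = 5 + 25 = 30)
√(455/(N(1/(1 + 0)) + 19) + x(5, 126)) = √(455/(30 + 19) + 126) = √(455/49 + 126) = √((1/49)*455 + 126) = √(65/7 + 126) = √(947/7) = √6629/7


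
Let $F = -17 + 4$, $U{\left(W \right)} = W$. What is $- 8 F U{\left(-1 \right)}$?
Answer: $-104$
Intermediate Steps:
$F = -13$
$- 8 F U{\left(-1 \right)} = \left(-8\right) \left(-13\right) \left(-1\right) = 104 \left(-1\right) = -104$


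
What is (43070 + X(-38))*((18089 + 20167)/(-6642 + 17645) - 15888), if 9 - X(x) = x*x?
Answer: -7276857382080/11003 ≈ -6.6135e+8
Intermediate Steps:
X(x) = 9 - x**2 (X(x) = 9 - x*x = 9 - x**2)
(43070 + X(-38))*((18089 + 20167)/(-6642 + 17645) - 15888) = (43070 + (9 - 1*(-38)**2))*((18089 + 20167)/(-6642 + 17645) - 15888) = (43070 + (9 - 1*1444))*(38256/11003 - 15888) = (43070 + (9 - 1444))*(38256*(1/11003) - 15888) = (43070 - 1435)*(38256/11003 - 15888) = 41635*(-174777408/11003) = -7276857382080/11003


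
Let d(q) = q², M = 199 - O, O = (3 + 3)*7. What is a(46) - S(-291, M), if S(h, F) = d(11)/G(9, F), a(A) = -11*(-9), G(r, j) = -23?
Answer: 2398/23 ≈ 104.26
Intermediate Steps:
O = 42 (O = 6*7 = 42)
a(A) = 99
M = 157 (M = 199 - 1*42 = 199 - 42 = 157)
S(h, F) = -121/23 (S(h, F) = 11²/(-23) = 121*(-1/23) = -121/23)
a(46) - S(-291, M) = 99 - 1*(-121/23) = 99 + 121/23 = 2398/23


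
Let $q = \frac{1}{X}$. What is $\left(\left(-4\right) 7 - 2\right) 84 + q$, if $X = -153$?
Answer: $- \frac{385561}{153} \approx -2520.0$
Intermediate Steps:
$q = - \frac{1}{153}$ ($q = \frac{1}{-153} = - \frac{1}{153} \approx -0.0065359$)
$\left(\left(-4\right) 7 - 2\right) 84 + q = \left(\left(-4\right) 7 - 2\right) 84 - \frac{1}{153} = \left(-28 - 2\right) 84 - \frac{1}{153} = \left(-30\right) 84 - \frac{1}{153} = -2520 - \frac{1}{153} = - \frac{385561}{153}$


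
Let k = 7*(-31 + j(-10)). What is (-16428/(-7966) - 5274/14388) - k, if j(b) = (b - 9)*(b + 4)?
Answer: -5533070839/9551234 ≈ -579.30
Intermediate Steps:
j(b) = (-9 + b)*(4 + b)
k = 581 (k = 7*(-31 + (-36 + (-10)² - 5*(-10))) = 7*(-31 + (-36 + 100 + 50)) = 7*(-31 + 114) = 7*83 = 581)
(-16428/(-7966) - 5274/14388) - k = (-16428/(-7966) - 5274/14388) - 1*581 = (-16428*(-1/7966) - 5274*1/14388) - 581 = (8214/3983 - 879/2398) - 581 = 16196115/9551234 - 581 = -5533070839/9551234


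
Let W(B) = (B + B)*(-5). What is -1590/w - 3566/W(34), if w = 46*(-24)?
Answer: 186561/15640 ≈ 11.928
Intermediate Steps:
w = -1104
W(B) = -10*B (W(B) = (2*B)*(-5) = -10*B)
-1590/w - 3566/W(34) = -1590/(-1104) - 3566/((-10*34)) = -1590*(-1/1104) - 3566/(-340) = 265/184 - 3566*(-1/340) = 265/184 + 1783/170 = 186561/15640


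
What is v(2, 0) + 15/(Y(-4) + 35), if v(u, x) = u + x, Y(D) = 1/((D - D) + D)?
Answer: 338/139 ≈ 2.4317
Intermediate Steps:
Y(D) = 1/D (Y(D) = 1/(0 + D) = 1/D)
v(2, 0) + 15/(Y(-4) + 35) = (2 + 0) + 15/(1/(-4) + 35) = 2 + 15/(-1/4 + 35) = 2 + 15/(139/4) = 2 + (4/139)*15 = 2 + 60/139 = 338/139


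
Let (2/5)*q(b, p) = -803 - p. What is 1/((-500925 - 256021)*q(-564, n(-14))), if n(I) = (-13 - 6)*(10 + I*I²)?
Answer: 1/99820361385 ≈ 1.0018e-11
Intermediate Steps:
n(I) = -190 - 19*I³ (n(I) = -19*(10 + I³) = -190 - 19*I³)
q(b, p) = -4015/2 - 5*p/2 (q(b, p) = 5*(-803 - p)/2 = -4015/2 - 5*p/2)
1/((-500925 - 256021)*q(-564, n(-14))) = 1/((-500925 - 256021)*(-4015/2 - 5*(-190 - 19*(-14)³)/2)) = 1/((-756946)*(-4015/2 - 5*(-190 - 19*(-2744))/2)) = -1/(756946*(-4015/2 - 5*(-190 + 52136)/2)) = -1/(756946*(-4015/2 - 5/2*51946)) = -1/(756946*(-4015/2 - 129865)) = -1/(756946*(-263745/2)) = -1/756946*(-2/263745) = 1/99820361385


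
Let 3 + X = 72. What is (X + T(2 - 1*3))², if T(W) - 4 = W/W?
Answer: 5476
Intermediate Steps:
X = 69 (X = -3 + 72 = 69)
T(W) = 5 (T(W) = 4 + W/W = 4 + 1 = 5)
(X + T(2 - 1*3))² = (69 + 5)² = 74² = 5476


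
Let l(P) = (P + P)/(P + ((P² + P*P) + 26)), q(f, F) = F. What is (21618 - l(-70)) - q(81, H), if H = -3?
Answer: 52733654/2439 ≈ 21621.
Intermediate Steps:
l(P) = 2*P/(26 + P + 2*P²) (l(P) = (2*P)/(P + ((P² + P²) + 26)) = (2*P)/(P + (2*P² + 26)) = (2*P)/(P + (26 + 2*P²)) = (2*P)/(26 + P + 2*P²) = 2*P/(26 + P + 2*P²))
(21618 - l(-70)) - q(81, H) = (21618 - 2*(-70)/(26 - 70 + 2*(-70)²)) - 1*(-3) = (21618 - 2*(-70)/(26 - 70 + 2*4900)) + 3 = (21618 - 2*(-70)/(26 - 70 + 9800)) + 3 = (21618 - 2*(-70)/9756) + 3 = (21618 - 1*(-35/2439)) + 3 = (21618 + 35/2439) + 3 = 52726337/2439 + 3 = 52733654/2439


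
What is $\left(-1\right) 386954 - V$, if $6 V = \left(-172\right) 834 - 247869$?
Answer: $- \frac{643469}{2} \approx -3.2173 \cdot 10^{5}$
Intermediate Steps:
$V = - \frac{130439}{2}$ ($V = \frac{\left(-172\right) 834 - 247869}{6} = \frac{-143448 - 247869}{6} = \frac{1}{6} \left(-391317\right) = - \frac{130439}{2} \approx -65220.0$)
$\left(-1\right) 386954 - V = \left(-1\right) 386954 - - \frac{130439}{2} = -386954 + \frac{130439}{2} = - \frac{643469}{2}$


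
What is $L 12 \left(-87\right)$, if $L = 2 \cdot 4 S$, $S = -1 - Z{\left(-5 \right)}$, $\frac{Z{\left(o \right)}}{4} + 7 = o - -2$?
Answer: $-325728$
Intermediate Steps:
$Z{\left(o \right)} = -20 + 4 o$ ($Z{\left(o \right)} = -28 + 4 \left(o - -2\right) = -28 + 4 \left(o + 2\right) = -28 + 4 \left(2 + o\right) = -28 + \left(8 + 4 o\right) = -20 + 4 o$)
$S = 39$ ($S = -1 - \left(-20 + 4 \left(-5\right)\right) = -1 - \left(-20 - 20\right) = -1 - -40 = -1 + 40 = 39$)
$L = 312$ ($L = 2 \cdot 4 \cdot 39 = 8 \cdot 39 = 312$)
$L 12 \left(-87\right) = 312 \cdot 12 \left(-87\right) = 3744 \left(-87\right) = -325728$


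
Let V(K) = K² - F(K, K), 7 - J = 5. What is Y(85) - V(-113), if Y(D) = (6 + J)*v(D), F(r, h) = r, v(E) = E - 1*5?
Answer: -12242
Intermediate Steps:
v(E) = -5 + E (v(E) = E - 5 = -5 + E)
J = 2 (J = 7 - 1*5 = 7 - 5 = 2)
Y(D) = -40 + 8*D (Y(D) = (6 + 2)*(-5 + D) = 8*(-5 + D) = -40 + 8*D)
V(K) = K² - K
Y(85) - V(-113) = (-40 + 8*85) - (-113)*(-1 - 113) = (-40 + 680) - (-113)*(-114) = 640 - 1*12882 = 640 - 12882 = -12242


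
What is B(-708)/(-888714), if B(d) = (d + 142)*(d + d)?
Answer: -133576/148119 ≈ -0.90182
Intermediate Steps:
B(d) = 2*d*(142 + d) (B(d) = (142 + d)*(2*d) = 2*d*(142 + d))
B(-708)/(-888714) = (2*(-708)*(142 - 708))/(-888714) = (2*(-708)*(-566))*(-1/888714) = 801456*(-1/888714) = -133576/148119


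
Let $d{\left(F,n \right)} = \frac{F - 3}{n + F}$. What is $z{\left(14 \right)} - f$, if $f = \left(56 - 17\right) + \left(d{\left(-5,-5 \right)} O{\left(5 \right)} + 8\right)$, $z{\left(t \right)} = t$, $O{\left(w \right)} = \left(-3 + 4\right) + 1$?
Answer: $- \frac{173}{5} \approx -34.6$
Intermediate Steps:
$O{\left(w \right)} = 2$ ($O{\left(w \right)} = 1 + 1 = 2$)
$d{\left(F,n \right)} = \frac{-3 + F}{F + n}$
$f = \frac{243}{5}$ ($f = \left(56 - 17\right) + \left(\frac{-3 - 5}{-5 - 5} \cdot 2 + 8\right) = 39 + \left(\frac{1}{-10} \left(-8\right) 2 + 8\right) = 39 + \left(\left(- \frac{1}{10}\right) \left(-8\right) 2 + 8\right) = 39 + \left(\frac{4}{5} \cdot 2 + 8\right) = 39 + \left(\frac{8}{5} + 8\right) = 39 + \frac{48}{5} = \frac{243}{5} \approx 48.6$)
$z{\left(14 \right)} - f = 14 - \frac{243}{5} = - \frac{173}{5}$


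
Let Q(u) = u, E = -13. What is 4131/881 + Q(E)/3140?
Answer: 12959887/2766340 ≈ 4.6849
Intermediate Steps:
4131/881 + Q(E)/3140 = 4131/881 - 13/3140 = 12959887/2766340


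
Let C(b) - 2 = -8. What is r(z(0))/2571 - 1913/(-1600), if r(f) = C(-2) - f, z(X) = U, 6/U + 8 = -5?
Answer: 21274333/17825600 ≈ 1.1935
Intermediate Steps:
U = -6/13 (U = 6/(-8 - 5) = 6/(-13) = 6*(-1/13) = -6/13 ≈ -0.46154)
z(X) = -6/13
C(b) = -6 (C(b) = 2 - 8 = -6)
r(f) = -6 - f
r(z(0))/2571 - 1913/(-1600) = (-6 - 1*(-6/13))/2571 - 1913/(-1600) = (-6 + 6/13)*(1/2571) - 1913*(-1/1600) = -72/13*1/2571 + 1913/1600 = -24/11141 + 1913/1600 = 21274333/17825600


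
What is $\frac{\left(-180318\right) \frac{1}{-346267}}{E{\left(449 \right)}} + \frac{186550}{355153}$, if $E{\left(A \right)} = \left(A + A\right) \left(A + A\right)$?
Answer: $\frac{26045312300777027}{49584880340250902} \approx 0.52527$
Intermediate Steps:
$E{\left(A \right)} = 4 A^{2}$ ($E{\left(A \right)} = 2 A 2 A = 4 A^{2}$)
$\frac{\left(-180318\right) \frac{1}{-346267}}{E{\left(449 \right)}} + \frac{186550}{355153} = \frac{\left(-180318\right) \frac{1}{-346267}}{4 \cdot 449^{2}} + \frac{186550}{355153} = \frac{\left(-180318\right) \left(- \frac{1}{346267}\right)}{4 \cdot 201601} + 186550 \cdot \frac{1}{355153} = \frac{180318}{346267 \cdot 806404} + \frac{186550}{355153} = \frac{180318}{346267} \cdot \frac{1}{806404} + \frac{186550}{355153} = \frac{90159}{139615546934} + \frac{186550}{355153} = \frac{26045312300777027}{49584880340250902}$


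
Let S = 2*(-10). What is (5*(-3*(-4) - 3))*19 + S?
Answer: 835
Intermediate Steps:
S = -20
(5*(-3*(-4) - 3))*19 + S = (5*(-3*(-4) - 3))*19 - 20 = (5*(12 - 3))*19 - 20 = (5*9)*19 - 20 = 45*19 - 20 = 855 - 20 = 835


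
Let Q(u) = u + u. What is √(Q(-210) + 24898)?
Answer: √24478 ≈ 156.45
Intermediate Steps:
Q(u) = 2*u
√(Q(-210) + 24898) = √(2*(-210) + 24898) = √(-420 + 24898) = √24478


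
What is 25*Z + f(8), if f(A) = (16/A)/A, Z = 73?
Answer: 7301/4 ≈ 1825.3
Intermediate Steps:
f(A) = 16/A²
25*Z + f(8) = 25*73 + 16/8² = 1825 + 16*(1/64) = 1825 + ¼ = 7301/4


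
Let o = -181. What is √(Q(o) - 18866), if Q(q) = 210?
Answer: 4*I*√1166 ≈ 136.59*I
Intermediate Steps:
√(Q(o) - 18866) = √(210 - 18866) = √(-18656) = 4*I*√1166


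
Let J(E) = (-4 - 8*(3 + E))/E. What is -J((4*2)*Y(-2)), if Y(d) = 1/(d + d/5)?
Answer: -⅖ ≈ -0.40000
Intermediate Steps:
Y(d) = 5/(6*d) (Y(d) = 1/(d + d*(⅕)) = 1/(d + d/5) = 1/(6*d/5) = 5/(6*d))
J(E) = (-28 - 8*E)/E (J(E) = (-4 + (-24 - 8*E))/E = (-28 - 8*E)/E)
-J((4*2)*Y(-2)) = -(-8 - 28/((4*2)*((⅚)/(-2)))) = -(-8 - 28/(8*((⅚)*(-½)))) = -(-8 - 28/(8*(-5/12))) = -(-8 - 28/(-10/3)) = -(-8 - 28*(-3/10)) = -(-8 + 42/5) = -1*⅖ = -⅖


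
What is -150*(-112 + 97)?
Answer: 2250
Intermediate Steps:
-150*(-112 + 97) = -150*(-15) = -1*(-2250) = 2250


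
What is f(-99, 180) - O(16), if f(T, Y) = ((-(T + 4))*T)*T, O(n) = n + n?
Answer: 931063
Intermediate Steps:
O(n) = 2*n
f(T, Y) = T²*(-4 - T) (f(T, Y) = ((-(4 + T))*T)*T = ((-4 - T)*T)*T = (T*(-4 - T))*T = T²*(-4 - T))
f(-99, 180) - O(16) = (-99)²*(-4 - 1*(-99)) - 2*16 = 9801*(-4 + 99) - 1*32 = 9801*95 - 32 = 931095 - 32 = 931063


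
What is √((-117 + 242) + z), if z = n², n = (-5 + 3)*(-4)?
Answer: 3*√21 ≈ 13.748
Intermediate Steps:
n = 8 (n = -2*(-4) = 8)
z = 64 (z = 8² = 64)
√((-117 + 242) + z) = √((-117 + 242) + 64) = √(125 + 64) = √189 = 3*√21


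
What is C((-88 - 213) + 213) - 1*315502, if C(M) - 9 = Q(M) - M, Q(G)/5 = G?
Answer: -315845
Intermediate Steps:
Q(G) = 5*G
C(M) = 9 + 4*M (C(M) = 9 + (5*M - M) = 9 + 4*M)
C((-88 - 213) + 213) - 1*315502 = (9 + 4*((-88 - 213) + 213)) - 1*315502 = (9 + 4*(-301 + 213)) - 315502 = (9 + 4*(-88)) - 315502 = (9 - 352) - 315502 = -343 - 315502 = -315845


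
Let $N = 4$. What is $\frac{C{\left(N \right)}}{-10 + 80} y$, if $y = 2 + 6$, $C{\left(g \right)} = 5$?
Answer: $\frac{4}{7} \approx 0.57143$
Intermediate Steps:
$y = 8$
$\frac{C{\left(N \right)}}{-10 + 80} y = \frac{5}{-10 + 80} \cdot 8 = \frac{5}{70} \cdot 8 = 5 \cdot \frac{1}{70} \cdot 8 = \frac{1}{14} \cdot 8 = \frac{4}{7}$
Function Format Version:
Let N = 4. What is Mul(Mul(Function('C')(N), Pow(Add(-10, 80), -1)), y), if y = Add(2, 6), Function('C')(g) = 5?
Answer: Rational(4, 7) ≈ 0.57143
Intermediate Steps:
y = 8
Mul(Mul(Function('C')(N), Pow(Add(-10, 80), -1)), y) = Mul(Mul(5, Pow(Add(-10, 80), -1)), 8) = Mul(Mul(5, Pow(70, -1)), 8) = Mul(Mul(5, Rational(1, 70)), 8) = Mul(Rational(1, 14), 8) = Rational(4, 7)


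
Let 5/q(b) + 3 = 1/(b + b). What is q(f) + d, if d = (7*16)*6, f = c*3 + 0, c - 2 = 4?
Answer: 71724/107 ≈ 670.32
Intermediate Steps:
c = 6 (c = 2 + 4 = 6)
f = 18 (f = 6*3 + 0 = 18 + 0 = 18)
q(b) = 5/(-3 + 1/(2*b)) (q(b) = 5/(-3 + 1/(b + b)) = 5/(-3 + 1/(2*b)))
d = 672 (d = 112*6 = 672)
q(f) + d = -10*18/(-1 + 6*18) + 672 = -10*18/(-1 + 108) + 672 = -10*18/107 + 672 = -10*18*1/107 + 672 = -180/107 + 672 = 71724/107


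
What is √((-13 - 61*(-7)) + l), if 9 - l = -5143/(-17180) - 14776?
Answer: √1121483242715/8590 ≈ 123.28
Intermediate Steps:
l = 254001157/17180 (l = 9 - (-5143/(-17180) - 14776) = 9 - (-5143*(-1/17180) - 14776) = 9 - (5143/17180 - 14776) = 9 - 1*(-253846537/17180) = 9 + 253846537/17180 = 254001157/17180 ≈ 14785.)
√((-13 - 61*(-7)) + l) = √((-13 - 61*(-7)) + 254001157/17180) = √((-13 + 427) + 254001157/17180) = √(414 + 254001157/17180) = √(261113677/17180) = √1121483242715/8590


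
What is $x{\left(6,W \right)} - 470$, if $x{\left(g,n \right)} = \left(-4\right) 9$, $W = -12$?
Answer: $-506$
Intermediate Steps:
$x{\left(g,n \right)} = -36$
$x{\left(6,W \right)} - 470 = -36 - 470 = -506$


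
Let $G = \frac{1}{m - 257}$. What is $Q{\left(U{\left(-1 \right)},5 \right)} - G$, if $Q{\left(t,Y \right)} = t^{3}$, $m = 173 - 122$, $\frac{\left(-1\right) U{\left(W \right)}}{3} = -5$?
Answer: $\frac{695251}{206} \approx 3375.0$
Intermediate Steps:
$U{\left(W \right)} = 15$ ($U{\left(W \right)} = \left(-3\right) \left(-5\right) = 15$)
$m = 51$ ($m = 173 - 122 = 51$)
$G = - \frac{1}{206}$ ($G = \frac{1}{51 - 257} = \frac{1}{-206} = - \frac{1}{206} \approx -0.0048544$)
$Q{\left(U{\left(-1 \right)},5 \right)} - G = 15^{3} - - \frac{1}{206} = 3375 + \frac{1}{206} = \frac{695251}{206}$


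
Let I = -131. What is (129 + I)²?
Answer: 4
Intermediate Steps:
(129 + I)² = (129 - 131)² = (-2)² = 4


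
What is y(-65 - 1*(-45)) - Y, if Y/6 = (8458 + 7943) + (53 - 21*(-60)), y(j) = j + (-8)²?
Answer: -106240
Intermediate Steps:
y(j) = 64 + j (y(j) = j + 64 = 64 + j)
Y = 106284 (Y = 6*((8458 + 7943) + (53 - 21*(-60))) = 6*(16401 + (53 + 1260)) = 6*(16401 + 1313) = 6*17714 = 106284)
y(-65 - 1*(-45)) - Y = (64 + (-65 - 1*(-45))) - 1*106284 = (64 + (-65 + 45)) - 106284 = (64 - 20) - 106284 = 44 - 106284 = -106240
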